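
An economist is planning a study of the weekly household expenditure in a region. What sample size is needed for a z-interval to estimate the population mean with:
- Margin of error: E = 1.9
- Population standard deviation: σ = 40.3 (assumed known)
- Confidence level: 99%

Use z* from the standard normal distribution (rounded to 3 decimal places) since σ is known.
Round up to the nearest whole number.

Using z* since population σ is known (z-interval formula).

For 99% confidence, z* = 2.576 (from standard normal table)

Sample size formula for z-interval: n = (z*σ/E)²

n = (2.576 × 40.3 / 1.9)²
  = (54.638316)²
  = 2985.3456

Round up to the nearest whole number: n = 2986

2986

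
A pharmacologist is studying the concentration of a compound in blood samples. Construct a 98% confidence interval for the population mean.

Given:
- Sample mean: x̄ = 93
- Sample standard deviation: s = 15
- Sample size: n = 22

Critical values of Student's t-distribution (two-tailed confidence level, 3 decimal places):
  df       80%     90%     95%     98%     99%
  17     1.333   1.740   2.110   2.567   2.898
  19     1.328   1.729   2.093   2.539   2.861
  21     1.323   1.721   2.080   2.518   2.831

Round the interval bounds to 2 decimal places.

The population standard deviation σ is unknown (only the sample standard deviation s is given), so use a t-interval with df = n - 1 = 22 - 1 = 21.

For 98% confidence with df = 21, t* = 2.518 (from t-table)

Standard error: SE = s/√n = 15/√22 = 3.198011

Margin of error: E = t* × SE = 2.518 × 3.198011 = 8.0526

T-interval: x̄ ± E = 93 ± 8.0526 = (84.9474, 101.0526)

Rounded to 2 decimal places:

(84.95, 101.05)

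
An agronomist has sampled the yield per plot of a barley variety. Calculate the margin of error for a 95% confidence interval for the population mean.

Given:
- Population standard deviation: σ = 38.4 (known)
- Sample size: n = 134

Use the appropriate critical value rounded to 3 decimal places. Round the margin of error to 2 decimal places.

The population standard deviation σ is known, so use the z-interval margin of error formula.

For 95% confidence, z* = 1.96 (from standard normal table)

Margin of error formula for z-interval: E = z* × σ/√n

E = 1.96 × 38.4/√134
  = 1.96 × 3.317255
  = 6.5018

Rounded to 2 decimal places:

6.50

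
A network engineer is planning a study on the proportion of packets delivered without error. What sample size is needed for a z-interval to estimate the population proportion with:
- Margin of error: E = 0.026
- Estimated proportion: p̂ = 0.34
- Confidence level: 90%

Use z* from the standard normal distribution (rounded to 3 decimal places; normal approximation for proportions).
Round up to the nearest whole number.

Using z* for proportion z-interval (normal approximation).

For 90% confidence, z* = 1.645 (from standard normal table)

Sample size formula for proportion z-interval: n = z*²p̂(1-p̂)/E²

n = 1.645² × 0.34 × 0.66 / 0.026²
  = 2.706025 × 0.2244 / 0.000676
  = 898.2722

Round up to the nearest whole number: n = 899

899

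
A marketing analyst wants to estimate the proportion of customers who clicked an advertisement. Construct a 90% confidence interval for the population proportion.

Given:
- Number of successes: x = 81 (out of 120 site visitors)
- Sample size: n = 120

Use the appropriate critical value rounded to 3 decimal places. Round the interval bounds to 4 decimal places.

Sample proportion: p̂ = 81/120 = 0.675000

Check conditions for normal approximation:
  np̂ = 81 ≥ 10 ✓
  n(1-p̂) = 39 ≥ 10 ✓

The sample is large enough, so use a z-interval (normal approximation) for the proportion.

For 90% confidence, z* = 1.645 (from standard normal table)

Standard error: SE = √(p̂(1-p̂)/n) = √(0.675000×0.325000/120) = 0.04275658

Margin of error: E = z* × SE = 1.645 × 0.04275658 = 0.070335

Z-interval: p̂ ± E = 0.675000 ± 0.070335 = (0.604665, 0.745335)

Rounded to 4 decimal places:

(0.6047, 0.7453)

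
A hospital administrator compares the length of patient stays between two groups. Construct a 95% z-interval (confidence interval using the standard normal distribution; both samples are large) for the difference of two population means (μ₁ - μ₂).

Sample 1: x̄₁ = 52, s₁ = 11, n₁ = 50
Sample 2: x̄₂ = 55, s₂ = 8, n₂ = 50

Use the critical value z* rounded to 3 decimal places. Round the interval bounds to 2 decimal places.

Both samples are large (n₁ = 50 ≥ 30, n₂ = 50 ≥ 30), so a z-interval for the difference of means applies.

Point estimate: x̄₁ - x̄₂ = 52 - 55 = -3

Standard error: SE = √(s₁²/n₁ + s₂²/n₂)
= √(11²/50 + 8²/50)
= √(2.420000 + 1.280000)
= 1.923538

For 95% confidence, z* = 1.96 (from standard normal table)
Margin of error: E = z* × SE = 1.96 × 1.923538 = 3.7701

Z-interval: (x̄₁ - x̄₂) ± E = -3 ± 3.7701 = (-6.7701, 0.7701)

Rounded to 2 decimal places:

(-6.77, 0.77)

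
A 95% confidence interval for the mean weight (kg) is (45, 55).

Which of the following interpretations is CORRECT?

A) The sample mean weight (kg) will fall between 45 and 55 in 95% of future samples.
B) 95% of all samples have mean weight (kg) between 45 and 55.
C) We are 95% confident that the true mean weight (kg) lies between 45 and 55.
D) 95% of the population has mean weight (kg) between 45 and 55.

A confidence interval represents our confidence in the procedure, not a probability statement about the parameter.

Key concept: If we repeated this sampling process many times and computed a 95% CI each time, about 95% of those intervals would contain the true population parameter.

For this specific interval (45, 55):
- Midpoint (point estimate): 50
- Margin of error: 5

The correct interpretation is the one stating confidence that the true parameter lies in the interval — option C.

C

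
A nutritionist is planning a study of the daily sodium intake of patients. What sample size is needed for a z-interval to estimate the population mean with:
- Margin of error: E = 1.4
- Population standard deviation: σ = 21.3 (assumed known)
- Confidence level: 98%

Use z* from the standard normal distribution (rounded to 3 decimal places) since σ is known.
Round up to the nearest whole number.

Using z* since population σ is known (z-interval formula).

For 98% confidence, z* = 2.326 (from standard normal table)

Sample size formula for z-interval: n = (z*σ/E)²

n = (2.326 × 21.3 / 1.4)²
  = (35.388429)²
  = 1252.3409

Round up to the nearest whole number: n = 1253

1253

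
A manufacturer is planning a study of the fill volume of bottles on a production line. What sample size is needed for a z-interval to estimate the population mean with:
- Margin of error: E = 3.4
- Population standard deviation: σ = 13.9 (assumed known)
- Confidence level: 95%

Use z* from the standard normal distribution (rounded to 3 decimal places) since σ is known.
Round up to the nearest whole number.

Using z* since population σ is known (z-interval formula).

For 95% confidence, z* = 1.96 (from standard normal table)

Sample size formula for z-interval: n = (z*σ/E)²

n = (1.96 × 13.9 / 3.4)²
  = (8.012941)²
  = 64.2072

Round up to the nearest whole number: n = 65

65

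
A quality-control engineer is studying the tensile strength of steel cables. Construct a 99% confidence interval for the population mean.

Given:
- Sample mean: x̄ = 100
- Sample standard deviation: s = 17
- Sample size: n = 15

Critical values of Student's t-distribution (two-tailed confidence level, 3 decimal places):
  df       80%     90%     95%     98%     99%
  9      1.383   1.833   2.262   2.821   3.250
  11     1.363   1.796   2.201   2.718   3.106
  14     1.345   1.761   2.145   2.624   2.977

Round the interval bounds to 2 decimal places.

The population standard deviation σ is unknown (only the sample standard deviation s is given), so use a t-interval with df = n - 1 = 15 - 1 = 14.

For 99% confidence with df = 14, t* = 2.977 (from t-table)

Standard error: SE = s/√n = 17/√15 = 4.389381

Margin of error: E = t* × SE = 2.977 × 4.389381 = 13.0672

T-interval: x̄ ± E = 100 ± 13.0672 = (86.9328, 113.0672)

Rounded to 2 decimal places:

(86.93, 113.07)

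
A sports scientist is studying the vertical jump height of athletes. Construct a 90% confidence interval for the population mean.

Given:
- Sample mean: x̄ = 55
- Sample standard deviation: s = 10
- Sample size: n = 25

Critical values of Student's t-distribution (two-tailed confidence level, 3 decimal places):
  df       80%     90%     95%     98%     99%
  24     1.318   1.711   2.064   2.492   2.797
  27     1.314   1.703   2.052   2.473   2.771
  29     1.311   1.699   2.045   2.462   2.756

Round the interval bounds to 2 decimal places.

The population standard deviation σ is unknown (only the sample standard deviation s is given), so use a t-interval with df = n - 1 = 25 - 1 = 24.

For 90% confidence with df = 24, t* = 1.711 (from t-table)

Standard error: SE = s/√n = 10/√25 = 2.000000

Margin of error: E = t* × SE = 1.711 × 2.000000 = 3.4220

T-interval: x̄ ± E = 55 ± 3.4220 = (51.5780, 58.4220)

Rounded to 2 decimal places:

(51.58, 58.42)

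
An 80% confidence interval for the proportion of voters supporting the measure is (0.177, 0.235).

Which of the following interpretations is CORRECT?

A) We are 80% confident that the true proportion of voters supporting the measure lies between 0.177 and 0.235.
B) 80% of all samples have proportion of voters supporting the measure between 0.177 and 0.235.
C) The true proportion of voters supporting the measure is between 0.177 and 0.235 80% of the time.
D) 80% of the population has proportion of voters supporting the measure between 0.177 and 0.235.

A confidence interval represents our confidence in the procedure, not a probability statement about the parameter.

Key concept: If we repeated this sampling process many times and computed an 80% CI each time, about 80% of those intervals would contain the true population parameter.

For this specific interval (0.177, 0.235):
- Midpoint (point estimate): 0.206
- Margin of error: 0.029

The correct interpretation is the one stating confidence that the true parameter lies in the interval — option A.

A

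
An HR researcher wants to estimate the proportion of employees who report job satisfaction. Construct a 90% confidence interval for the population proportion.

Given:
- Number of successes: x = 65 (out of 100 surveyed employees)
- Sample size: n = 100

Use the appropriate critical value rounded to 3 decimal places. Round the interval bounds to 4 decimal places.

Sample proportion: p̂ = 65/100 = 0.650000

Check conditions for normal approximation:
  np̂ = 65 ≥ 10 ✓
  n(1-p̂) = 35 ≥ 10 ✓

The sample is large enough, so use a z-interval (normal approximation) for the proportion.

For 90% confidence, z* = 1.645 (from standard normal table)

Standard error: SE = √(p̂(1-p̂)/n) = √(0.650000×0.350000/100) = 0.04769696

Margin of error: E = z* × SE = 1.645 × 0.04769696 = 0.078461

Z-interval: p̂ ± E = 0.650000 ± 0.078461 = (0.571539, 0.728461)

Rounded to 4 decimal places:

(0.5715, 0.7285)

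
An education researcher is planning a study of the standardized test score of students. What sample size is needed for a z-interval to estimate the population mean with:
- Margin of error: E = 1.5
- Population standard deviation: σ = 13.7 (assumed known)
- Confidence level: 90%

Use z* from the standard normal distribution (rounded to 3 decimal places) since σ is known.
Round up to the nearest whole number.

Using z* since population σ is known (z-interval formula).

For 90% confidence, z* = 1.645 (from standard normal table)

Sample size formula for z-interval: n = (z*σ/E)²

n = (1.645 × 13.7 / 1.5)²
  = (15.024333)²
  = 225.7306

Round up to the nearest whole number: n = 226

226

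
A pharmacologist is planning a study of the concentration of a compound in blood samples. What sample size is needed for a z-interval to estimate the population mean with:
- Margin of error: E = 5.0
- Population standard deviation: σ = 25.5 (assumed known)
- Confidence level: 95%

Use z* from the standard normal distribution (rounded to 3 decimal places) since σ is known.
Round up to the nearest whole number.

Using z* since population σ is known (z-interval formula).

For 95% confidence, z* = 1.96 (from standard normal table)

Sample size formula for z-interval: n = (z*σ/E)²

n = (1.96 × 25.5 / 5.0)²
  = (9.996000)²
  = 99.9200

Round up to the nearest whole number: n = 100

100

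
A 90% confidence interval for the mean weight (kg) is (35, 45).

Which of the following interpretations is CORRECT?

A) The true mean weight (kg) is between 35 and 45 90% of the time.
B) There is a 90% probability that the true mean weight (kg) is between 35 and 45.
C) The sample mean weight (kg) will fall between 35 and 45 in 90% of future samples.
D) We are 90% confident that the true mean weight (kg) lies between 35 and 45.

A confidence interval represents our confidence in the procedure, not a probability statement about the parameter.

Key concept: If we repeated this sampling process many times and computed a 90% CI each time, about 90% of those intervals would contain the true population parameter.

For this specific interval (35, 45):
- Midpoint (point estimate): 40
- Margin of error: 5

The correct interpretation is the one stating confidence that the true parameter lies in the interval — option D.

D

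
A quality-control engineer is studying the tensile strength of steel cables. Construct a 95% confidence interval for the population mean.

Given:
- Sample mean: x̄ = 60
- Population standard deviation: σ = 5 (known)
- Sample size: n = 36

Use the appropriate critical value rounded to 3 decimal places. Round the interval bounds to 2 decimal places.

The population standard deviation σ is known, so use a z-interval (standard normal critical value).

For 95% confidence, z* = 1.96 (from standard normal table)

Standard error: SE = σ/√n = 5/√36 = 0.833333

Margin of error: E = z* × SE = 1.96 × 0.833333 = 1.6333

Z-interval: x̄ ± E = 60 ± 1.6333 = (58.3667, 61.6333)

Rounded to 2 decimal places:

(58.37, 61.63)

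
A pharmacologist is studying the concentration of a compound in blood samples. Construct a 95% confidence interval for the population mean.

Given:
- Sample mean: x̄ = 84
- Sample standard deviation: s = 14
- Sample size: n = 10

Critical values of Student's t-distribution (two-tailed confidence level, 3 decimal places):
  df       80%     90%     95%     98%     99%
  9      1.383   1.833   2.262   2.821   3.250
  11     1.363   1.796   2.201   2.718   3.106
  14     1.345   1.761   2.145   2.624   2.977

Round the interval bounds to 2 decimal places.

The population standard deviation σ is unknown (only the sample standard deviation s is given), so use a t-interval with df = n - 1 = 10 - 1 = 9.

For 95% confidence with df = 9, t* = 2.262 (from t-table)

Standard error: SE = s/√n = 14/√10 = 4.427189

Margin of error: E = t* × SE = 2.262 × 4.427189 = 10.0143

T-interval: x̄ ± E = 84 ± 10.0143 = (73.9857, 94.0143)

Rounded to 2 decimal places:

(73.99, 94.01)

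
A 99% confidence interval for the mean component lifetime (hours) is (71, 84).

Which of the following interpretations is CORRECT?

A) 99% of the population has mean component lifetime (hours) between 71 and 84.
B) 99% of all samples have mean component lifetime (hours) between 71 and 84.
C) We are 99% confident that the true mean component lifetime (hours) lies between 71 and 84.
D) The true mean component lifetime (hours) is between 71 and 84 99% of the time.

A confidence interval represents our confidence in the procedure, not a probability statement about the parameter.

Key concept: If we repeated this sampling process many times and computed a 99% CI each time, about 99% of those intervals would contain the true population parameter.

For this specific interval (71, 84):
- Midpoint (point estimate): 77.5
- Margin of error: 6.5

The correct interpretation is the one stating confidence that the true parameter lies in the interval — option C.

C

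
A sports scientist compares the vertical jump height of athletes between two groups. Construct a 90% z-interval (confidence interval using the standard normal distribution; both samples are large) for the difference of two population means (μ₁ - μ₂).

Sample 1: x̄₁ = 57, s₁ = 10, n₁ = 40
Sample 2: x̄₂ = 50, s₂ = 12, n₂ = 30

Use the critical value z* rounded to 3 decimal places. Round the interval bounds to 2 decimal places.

Both samples are large (n₁ = 40 ≥ 30, n₂ = 30 ≥ 30), so a z-interval for the difference of means applies.

Point estimate: x̄₁ - x̄₂ = 57 - 50 = 7

Standard error: SE = √(s₁²/n₁ + s₂²/n₂)
= √(10²/40 + 12²/30)
= √(2.500000 + 4.800000)
= 2.701851

For 90% confidence, z* = 1.645 (from standard normal table)
Margin of error: E = z* × SE = 1.645 × 2.701851 = 4.4445

Z-interval: (x̄₁ - x̄₂) ± E = 7 ± 4.4445 = (2.5555, 11.4445)

Rounded to 2 decimal places:

(2.56, 11.44)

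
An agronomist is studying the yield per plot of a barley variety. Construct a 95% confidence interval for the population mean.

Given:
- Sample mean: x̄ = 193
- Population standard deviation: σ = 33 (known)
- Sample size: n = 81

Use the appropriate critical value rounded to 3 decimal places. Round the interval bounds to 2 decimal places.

The population standard deviation σ is known, so use a z-interval (standard normal critical value).

For 95% confidence, z* = 1.96 (from standard normal table)

Standard error: SE = σ/√n = 33/√81 = 3.666667

Margin of error: E = z* × SE = 1.96 × 3.666667 = 7.1867

Z-interval: x̄ ± E = 193 ± 7.1867 = (185.8133, 200.1867)

Rounded to 2 decimal places:

(185.81, 200.19)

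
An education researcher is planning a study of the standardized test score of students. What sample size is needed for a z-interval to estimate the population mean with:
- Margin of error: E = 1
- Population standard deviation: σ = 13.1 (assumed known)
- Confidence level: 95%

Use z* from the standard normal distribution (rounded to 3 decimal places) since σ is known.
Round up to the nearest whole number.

Using z* since population σ is known (z-interval formula).

For 95% confidence, z* = 1.96 (from standard normal table)

Sample size formula for z-interval: n = (z*σ/E)²

n = (1.96 × 13.1 / 1)²
  = (25.676000)²
  = 659.2570

Round up to the nearest whole number: n = 660

660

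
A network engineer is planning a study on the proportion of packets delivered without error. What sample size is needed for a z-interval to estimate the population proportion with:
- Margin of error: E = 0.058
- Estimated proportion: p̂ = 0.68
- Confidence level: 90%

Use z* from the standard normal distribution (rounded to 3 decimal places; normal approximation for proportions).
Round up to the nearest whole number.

Using z* for proportion z-interval (normal approximation).

For 90% confidence, z* = 1.645 (from standard normal table)

Sample size formula for proportion z-interval: n = z*²p̂(1-p̂)/E²

n = 1.645² × 0.68 × 0.32 / 0.058²
  = 2.706025 × 0.2176 / 0.003364
  = 175.0390

Round up to the nearest whole number: n = 176

176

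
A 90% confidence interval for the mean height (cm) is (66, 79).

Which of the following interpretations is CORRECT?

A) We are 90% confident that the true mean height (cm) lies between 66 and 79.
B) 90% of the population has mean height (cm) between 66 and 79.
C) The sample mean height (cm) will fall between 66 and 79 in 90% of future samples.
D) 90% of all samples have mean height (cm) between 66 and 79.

A confidence interval represents our confidence in the procedure, not a probability statement about the parameter.

Key concept: If we repeated this sampling process many times and computed a 90% CI each time, about 90% of those intervals would contain the true population parameter.

For this specific interval (66, 79):
- Midpoint (point estimate): 72.5
- Margin of error: 6.5

The correct interpretation is the one stating confidence that the true parameter lies in the interval — option A.

A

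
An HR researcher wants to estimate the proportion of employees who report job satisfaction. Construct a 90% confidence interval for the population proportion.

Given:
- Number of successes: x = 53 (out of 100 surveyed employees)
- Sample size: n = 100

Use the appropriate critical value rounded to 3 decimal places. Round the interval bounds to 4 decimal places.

Sample proportion: p̂ = 53/100 = 0.530000

Check conditions for normal approximation:
  np̂ = 53 ≥ 10 ✓
  n(1-p̂) = 47 ≥ 10 ✓

The sample is large enough, so use a z-interval (normal approximation) for the proportion.

For 90% confidence, z* = 1.645 (from standard normal table)

Standard error: SE = √(p̂(1-p̂)/n) = √(0.530000×0.470000/100) = 0.04990992

Margin of error: E = z* × SE = 1.645 × 0.04990992 = 0.082102

Z-interval: p̂ ± E = 0.530000 ± 0.082102 = (0.447898, 0.612102)

Rounded to 4 decimal places:

(0.4479, 0.6121)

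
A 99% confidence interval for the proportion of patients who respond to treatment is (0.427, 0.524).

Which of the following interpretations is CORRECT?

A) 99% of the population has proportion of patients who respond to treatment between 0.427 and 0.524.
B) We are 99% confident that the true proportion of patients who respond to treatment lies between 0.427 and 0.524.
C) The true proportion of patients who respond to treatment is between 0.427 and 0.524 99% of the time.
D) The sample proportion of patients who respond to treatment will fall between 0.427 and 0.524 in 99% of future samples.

A confidence interval represents our confidence in the procedure, not a probability statement about the parameter.

Key concept: If we repeated this sampling process many times and computed a 99% CI each time, about 99% of those intervals would contain the true population parameter.

For this specific interval (0.427, 0.524):
- Midpoint (point estimate): 0.4755
- Margin of error: 0.0485

The correct interpretation is the one stating confidence that the true parameter lies in the interval — option B.

B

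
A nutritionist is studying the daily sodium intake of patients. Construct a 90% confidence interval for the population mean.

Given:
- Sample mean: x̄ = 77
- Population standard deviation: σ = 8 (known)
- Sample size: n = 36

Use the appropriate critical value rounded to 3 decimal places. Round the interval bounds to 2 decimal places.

The population standard deviation σ is known, so use a z-interval (standard normal critical value).

For 90% confidence, z* = 1.645 (from standard normal table)

Standard error: SE = σ/√n = 8/√36 = 1.333333

Margin of error: E = z* × SE = 1.645 × 1.333333 = 2.1933

Z-interval: x̄ ± E = 77 ± 2.1933 = (74.8067, 79.1933)

Rounded to 2 decimal places:

(74.81, 79.19)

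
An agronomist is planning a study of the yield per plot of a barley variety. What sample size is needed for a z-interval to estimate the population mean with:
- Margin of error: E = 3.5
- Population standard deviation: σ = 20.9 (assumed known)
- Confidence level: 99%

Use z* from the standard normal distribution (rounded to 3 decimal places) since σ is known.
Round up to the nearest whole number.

Using z* since population σ is known (z-interval formula).

For 99% confidence, z* = 2.576 (from standard normal table)

Sample size formula for z-interval: n = (z*σ/E)²

n = (2.576 × 20.9 / 3.5)²
  = (15.382400)²
  = 236.6182

Round up to the nearest whole number: n = 237

237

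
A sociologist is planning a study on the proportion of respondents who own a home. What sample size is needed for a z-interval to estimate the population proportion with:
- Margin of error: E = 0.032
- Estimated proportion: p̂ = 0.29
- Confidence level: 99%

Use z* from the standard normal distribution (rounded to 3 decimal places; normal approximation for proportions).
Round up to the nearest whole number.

Using z* for proportion z-interval (normal approximation).

For 99% confidence, z* = 2.576 (from standard normal table)

Sample size formula for proportion z-interval: n = z*²p̂(1-p̂)/E²

n = 2.576² × 0.29 × 0.71 / 0.032²
  = 6.635776 × 0.2059 / 0.001024
  = 1334.2835

Round up to the nearest whole number: n = 1335

1335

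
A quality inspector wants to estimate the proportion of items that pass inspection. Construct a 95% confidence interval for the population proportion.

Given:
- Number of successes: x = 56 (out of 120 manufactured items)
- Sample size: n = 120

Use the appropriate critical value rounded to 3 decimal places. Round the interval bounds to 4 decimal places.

Sample proportion: p̂ = 56/120 = 0.466667

Check conditions for normal approximation:
  np̂ = 56 ≥ 10 ✓
  n(1-p̂) = 64 ≥ 10 ✓

The sample is large enough, so use a z-interval (normal approximation) for the proportion.

For 95% confidence, z* = 1.96 (from standard normal table)

Standard error: SE = √(p̂(1-p̂)/n) = √(0.466667×0.533333/120) = 0.04554200

Margin of error: E = z* × SE = 1.96 × 0.04554200 = 0.089262

Z-interval: p̂ ± E = 0.466667 ± 0.089262 = (0.377404, 0.555929)

Rounded to 4 decimal places:

(0.3774, 0.5559)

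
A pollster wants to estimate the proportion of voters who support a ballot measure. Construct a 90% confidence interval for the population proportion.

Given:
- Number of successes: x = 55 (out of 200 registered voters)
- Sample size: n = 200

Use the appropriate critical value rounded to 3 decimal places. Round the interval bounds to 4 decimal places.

Sample proportion: p̂ = 55/200 = 0.275000

Check conditions for normal approximation:
  np̂ = 55 ≥ 10 ✓
  n(1-p̂) = 145 ≥ 10 ✓

The sample is large enough, so use a z-interval (normal approximation) for the proportion.

For 90% confidence, z* = 1.645 (from standard normal table)

Standard error: SE = √(p̂(1-p̂)/n) = √(0.275000×0.725000/200) = 0.03157333

Margin of error: E = z* × SE = 1.645 × 0.03157333 = 0.051938

Z-interval: p̂ ± E = 0.275000 ± 0.051938 = (0.223062, 0.326938)

Rounded to 4 decimal places:

(0.2231, 0.3269)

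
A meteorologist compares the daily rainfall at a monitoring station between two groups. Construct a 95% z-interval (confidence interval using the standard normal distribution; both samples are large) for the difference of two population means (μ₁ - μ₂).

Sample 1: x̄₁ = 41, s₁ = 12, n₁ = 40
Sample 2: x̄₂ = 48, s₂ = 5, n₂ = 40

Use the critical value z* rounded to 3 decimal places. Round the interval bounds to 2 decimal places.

Both samples are large (n₁ = 40 ≥ 30, n₂ = 40 ≥ 30), so a z-interval for the difference of means applies.

Point estimate: x̄₁ - x̄₂ = 41 - 48 = -7

Standard error: SE = √(s₁²/n₁ + s₂²/n₂)
= √(12²/40 + 5²/40)
= √(3.600000 + 0.625000)
= 2.055480

For 95% confidence, z* = 1.96 (from standard normal table)
Margin of error: E = z* × SE = 1.96 × 2.055480 = 4.0287

Z-interval: (x̄₁ - x̄₂) ± E = -7 ± 4.0287 = (-11.0287, -2.9713)

Rounded to 2 decimal places:

(-11.03, -2.97)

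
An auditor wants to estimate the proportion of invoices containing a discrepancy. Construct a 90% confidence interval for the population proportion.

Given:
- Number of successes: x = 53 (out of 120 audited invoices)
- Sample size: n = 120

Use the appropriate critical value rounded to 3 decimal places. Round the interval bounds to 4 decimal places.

Sample proportion: p̂ = 53/120 = 0.441667

Check conditions for normal approximation:
  np̂ = 53 ≥ 10 ✓
  n(1-p̂) = 67 ≥ 10 ✓

The sample is large enough, so use a z-interval (normal approximation) for the proportion.

For 90% confidence, z* = 1.645 (from standard normal table)

Standard error: SE = √(p̂(1-p̂)/n) = √(0.441667×0.558333/120) = 0.04533185

Margin of error: E = z* × SE = 1.645 × 0.04533185 = 0.074571

Z-interval: p̂ ± E = 0.441667 ± 0.074571 = (0.367096, 0.516238)

Rounded to 4 decimal places:

(0.3671, 0.5162)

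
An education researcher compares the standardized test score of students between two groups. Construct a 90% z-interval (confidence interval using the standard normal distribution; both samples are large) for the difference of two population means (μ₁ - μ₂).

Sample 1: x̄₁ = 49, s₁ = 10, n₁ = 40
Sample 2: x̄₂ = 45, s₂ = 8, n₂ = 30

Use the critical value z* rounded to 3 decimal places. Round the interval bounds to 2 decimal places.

Both samples are large (n₁ = 40 ≥ 30, n₂ = 30 ≥ 30), so a z-interval for the difference of means applies.

Point estimate: x̄₁ - x̄₂ = 49 - 45 = 4

Standard error: SE = √(s₁²/n₁ + s₂²/n₂)
= √(10²/40 + 8²/30)
= √(2.500000 + 2.133333)
= 2.152518

For 90% confidence, z* = 1.645 (from standard normal table)
Margin of error: E = z* × SE = 1.645 × 2.152518 = 3.5409

Z-interval: (x̄₁ - x̄₂) ± E = 4 ± 3.5409 = (0.4591, 7.5409)

Rounded to 2 decimal places:

(0.46, 7.54)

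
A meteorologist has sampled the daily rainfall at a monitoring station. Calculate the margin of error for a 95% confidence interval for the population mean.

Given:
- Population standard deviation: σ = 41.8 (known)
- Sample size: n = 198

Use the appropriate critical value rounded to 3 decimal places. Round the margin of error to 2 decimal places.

The population standard deviation σ is known, so use the z-interval margin of error formula.

For 95% confidence, z* = 1.96 (from standard normal table)

Margin of error formula for z-interval: E = z* × σ/√n

E = 1.96 × 41.8/√198
  = 1.96 × 2.970597
  = 5.8224

Rounded to 2 decimal places:

5.82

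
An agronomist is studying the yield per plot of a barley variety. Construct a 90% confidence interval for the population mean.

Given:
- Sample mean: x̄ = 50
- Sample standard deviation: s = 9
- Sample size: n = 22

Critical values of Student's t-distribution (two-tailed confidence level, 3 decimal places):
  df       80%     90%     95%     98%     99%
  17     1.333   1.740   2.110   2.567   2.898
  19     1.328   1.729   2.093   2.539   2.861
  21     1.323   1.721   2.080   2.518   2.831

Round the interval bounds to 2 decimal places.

The population standard deviation σ is unknown (only the sample standard deviation s is given), so use a t-interval with df = n - 1 = 22 - 1 = 21.

For 90% confidence with df = 21, t* = 1.721 (from t-table)

Standard error: SE = s/√n = 9/√22 = 1.918806

Margin of error: E = t* × SE = 1.721 × 1.918806 = 3.3023

T-interval: x̄ ± E = 50 ± 3.3023 = (46.6977, 53.3023)

Rounded to 2 decimal places:

(46.70, 53.30)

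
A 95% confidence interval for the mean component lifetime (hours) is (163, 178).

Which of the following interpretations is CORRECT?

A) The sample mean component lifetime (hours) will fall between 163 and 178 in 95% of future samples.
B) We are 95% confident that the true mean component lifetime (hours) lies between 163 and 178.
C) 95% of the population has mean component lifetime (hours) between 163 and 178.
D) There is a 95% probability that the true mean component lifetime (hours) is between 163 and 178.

A confidence interval represents our confidence in the procedure, not a probability statement about the parameter.

Key concept: If we repeated this sampling process many times and computed a 95% CI each time, about 95% of those intervals would contain the true population parameter.

For this specific interval (163, 178):
- Midpoint (point estimate): 170.5
- Margin of error: 7.5

The correct interpretation is the one stating confidence that the true parameter lies in the interval — option B.

B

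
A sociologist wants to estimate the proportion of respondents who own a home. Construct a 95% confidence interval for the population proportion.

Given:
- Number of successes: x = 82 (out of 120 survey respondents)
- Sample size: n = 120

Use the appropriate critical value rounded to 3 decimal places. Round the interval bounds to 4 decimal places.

Sample proportion: p̂ = 82/120 = 0.683333

Check conditions for normal approximation:
  np̂ = 82 ≥ 10 ✓
  n(1-p̂) = 38 ≥ 10 ✓

The sample is large enough, so use a z-interval (normal approximation) for the proportion.

For 95% confidence, z* = 1.96 (from standard normal table)

Standard error: SE = √(p̂(1-p̂)/n) = √(0.683333×0.316667/120) = 0.04246458

Margin of error: E = z* × SE = 1.96 × 0.04246458 = 0.083231

Z-interval: p̂ ± E = 0.683333 ± 0.083231 = (0.600103, 0.766564)

Rounded to 4 decimal places:

(0.6001, 0.7666)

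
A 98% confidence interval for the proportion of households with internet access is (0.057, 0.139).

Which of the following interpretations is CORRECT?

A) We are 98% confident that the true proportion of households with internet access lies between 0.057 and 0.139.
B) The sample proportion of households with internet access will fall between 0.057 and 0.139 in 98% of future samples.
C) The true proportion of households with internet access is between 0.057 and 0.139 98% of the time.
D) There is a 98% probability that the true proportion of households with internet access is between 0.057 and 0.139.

A confidence interval represents our confidence in the procedure, not a probability statement about the parameter.

Key concept: If we repeated this sampling process many times and computed a 98% CI each time, about 98% of those intervals would contain the true population parameter.

For this specific interval (0.057, 0.139):
- Midpoint (point estimate): 0.098
- Margin of error: 0.041

The correct interpretation is the one stating confidence that the true parameter lies in the interval — option A.

A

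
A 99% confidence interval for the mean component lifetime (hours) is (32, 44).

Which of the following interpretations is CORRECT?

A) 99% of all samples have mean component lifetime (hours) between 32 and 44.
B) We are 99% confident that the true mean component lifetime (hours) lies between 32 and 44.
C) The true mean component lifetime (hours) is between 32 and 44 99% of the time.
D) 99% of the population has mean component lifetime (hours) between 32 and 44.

A confidence interval represents our confidence in the procedure, not a probability statement about the parameter.

Key concept: If we repeated this sampling process many times and computed a 99% CI each time, about 99% of those intervals would contain the true population parameter.

For this specific interval (32, 44):
- Midpoint (point estimate): 38
- Margin of error: 6

The correct interpretation is the one stating confidence that the true parameter lies in the interval — option B.

B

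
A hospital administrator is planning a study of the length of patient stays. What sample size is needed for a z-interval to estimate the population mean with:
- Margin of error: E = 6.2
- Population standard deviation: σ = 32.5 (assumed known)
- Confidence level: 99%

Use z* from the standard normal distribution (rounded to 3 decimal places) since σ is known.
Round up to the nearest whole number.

Using z* since population σ is known (z-interval formula).

For 99% confidence, z* = 2.576 (from standard normal table)

Sample size formula for z-interval: n = (z*σ/E)²

n = (2.576 × 32.5 / 6.2)²
  = (13.503226)²
  = 182.3371

Round up to the nearest whole number: n = 183

183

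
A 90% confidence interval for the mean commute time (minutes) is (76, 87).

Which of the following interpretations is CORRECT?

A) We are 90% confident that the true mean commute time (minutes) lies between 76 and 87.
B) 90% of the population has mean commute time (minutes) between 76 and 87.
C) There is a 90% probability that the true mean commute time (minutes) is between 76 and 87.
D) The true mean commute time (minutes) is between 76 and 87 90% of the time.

A confidence interval represents our confidence in the procedure, not a probability statement about the parameter.

Key concept: If we repeated this sampling process many times and computed a 90% CI each time, about 90% of those intervals would contain the true population parameter.

For this specific interval (76, 87):
- Midpoint (point estimate): 81.5
- Margin of error: 5.5

The correct interpretation is the one stating confidence that the true parameter lies in the interval — option A.

A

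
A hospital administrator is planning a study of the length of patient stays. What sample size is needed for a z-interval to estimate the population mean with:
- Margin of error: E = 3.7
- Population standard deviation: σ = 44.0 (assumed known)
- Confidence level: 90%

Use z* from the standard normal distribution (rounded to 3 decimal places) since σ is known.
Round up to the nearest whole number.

Using z* since population σ is known (z-interval formula).

For 90% confidence, z* = 1.645 (from standard normal table)

Sample size formula for z-interval: n = (z*σ/E)²

n = (1.645 × 44.0 / 3.7)²
  = (19.562162)²
  = 382.6782

Round up to the nearest whole number: n = 383

383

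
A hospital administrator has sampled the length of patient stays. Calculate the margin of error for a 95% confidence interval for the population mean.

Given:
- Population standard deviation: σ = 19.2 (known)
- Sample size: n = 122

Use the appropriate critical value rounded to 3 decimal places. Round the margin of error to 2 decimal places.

The population standard deviation σ is known, so use the z-interval margin of error formula.

For 95% confidence, z* = 1.96 (from standard normal table)

Margin of error formula for z-interval: E = z* × σ/√n

E = 1.96 × 19.2/√122
  = 1.96 × 1.738286
  = 3.4070

Rounded to 2 decimal places:

3.41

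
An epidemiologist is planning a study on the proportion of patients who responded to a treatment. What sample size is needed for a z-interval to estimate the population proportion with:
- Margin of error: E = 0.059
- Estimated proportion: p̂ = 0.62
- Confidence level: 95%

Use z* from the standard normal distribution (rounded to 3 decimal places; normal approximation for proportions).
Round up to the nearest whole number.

Using z* for proportion z-interval (normal approximation).

For 95% confidence, z* = 1.96 (from standard normal table)

Sample size formula for proportion z-interval: n = z*²p̂(1-p̂)/E²

n = 1.96² × 0.62 × 0.38 / 0.059²
  = 3.8416 × 0.2356 / 0.003481
  = 260.0060

Round up to the nearest whole number: n = 261

261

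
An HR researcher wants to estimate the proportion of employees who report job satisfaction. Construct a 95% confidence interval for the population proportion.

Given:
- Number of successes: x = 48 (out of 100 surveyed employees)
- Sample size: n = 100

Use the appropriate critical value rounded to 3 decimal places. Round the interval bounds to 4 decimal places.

Sample proportion: p̂ = 48/100 = 0.480000

Check conditions for normal approximation:
  np̂ = 48 ≥ 10 ✓
  n(1-p̂) = 52 ≥ 10 ✓

The sample is large enough, so use a z-interval (normal approximation) for the proportion.

For 95% confidence, z* = 1.96 (from standard normal table)

Standard error: SE = √(p̂(1-p̂)/n) = √(0.480000×0.520000/100) = 0.04995998

Margin of error: E = z* × SE = 1.96 × 0.04995998 = 0.097922

Z-interval: p̂ ± E = 0.480000 ± 0.097922 = (0.382078, 0.577922)

Rounded to 4 decimal places:

(0.3821, 0.5779)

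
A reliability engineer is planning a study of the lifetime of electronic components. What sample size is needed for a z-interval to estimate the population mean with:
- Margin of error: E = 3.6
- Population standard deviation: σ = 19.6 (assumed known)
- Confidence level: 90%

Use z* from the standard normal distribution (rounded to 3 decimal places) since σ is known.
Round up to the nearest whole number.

Using z* since population σ is known (z-interval formula).

For 90% confidence, z* = 1.645 (from standard normal table)

Sample size formula for z-interval: n = (z*σ/E)²

n = (1.645 × 19.6 / 3.6)²
  = (8.956111)²
  = 80.2119

Round up to the nearest whole number: n = 81

81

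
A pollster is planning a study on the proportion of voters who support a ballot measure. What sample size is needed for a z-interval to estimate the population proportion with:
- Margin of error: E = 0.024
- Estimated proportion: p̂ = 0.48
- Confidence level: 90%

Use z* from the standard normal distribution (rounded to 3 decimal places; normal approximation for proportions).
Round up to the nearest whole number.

Using z* for proportion z-interval (normal approximation).

For 90% confidence, z* = 1.645 (from standard normal table)

Sample size formula for proportion z-interval: n = z*²p̂(1-p̂)/E²

n = 1.645² × 0.48 × 0.52 / 0.024²
  = 2.706025 × 0.2496 / 0.000576
  = 1172.6108

Round up to the nearest whole number: n = 1173

1173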